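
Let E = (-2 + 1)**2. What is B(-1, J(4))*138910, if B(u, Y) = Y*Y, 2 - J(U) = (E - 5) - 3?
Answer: 11251710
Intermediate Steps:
E = 1 (E = (-1)**2 = 1)
J(U) = 9 (J(U) = 2 - ((1 - 5) - 3) = 2 - (-4 - 3) = 2 - 1*(-7) = 2 + 7 = 9)
B(u, Y) = Y**2
B(-1, J(4))*138910 = 9**2*138910 = 81*138910 = 11251710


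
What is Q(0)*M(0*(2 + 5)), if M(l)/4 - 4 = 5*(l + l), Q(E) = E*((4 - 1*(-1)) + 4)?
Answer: 0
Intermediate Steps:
Q(E) = 9*E (Q(E) = E*((4 + 1) + 4) = E*(5 + 4) = E*9 = 9*E)
M(l) = 16 + 40*l (M(l) = 16 + 4*(5*(l + l)) = 16 + 4*(5*(2*l)) = 16 + 4*(10*l) = 16 + 40*l)
Q(0)*M(0*(2 + 5)) = (9*0)*(16 + 40*(0*(2 + 5))) = 0*(16 + 40*(0*7)) = 0*(16 + 40*0) = 0*(16 + 0) = 0*16 = 0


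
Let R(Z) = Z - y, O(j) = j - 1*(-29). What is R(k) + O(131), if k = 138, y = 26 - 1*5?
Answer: 277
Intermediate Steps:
O(j) = 29 + j (O(j) = j + 29 = 29 + j)
y = 21 (y = 26 - 5 = 21)
R(Z) = -21 + Z (R(Z) = Z - 1*21 = Z - 21 = -21 + Z)
R(k) + O(131) = (-21 + 138) + (29 + 131) = 117 + 160 = 277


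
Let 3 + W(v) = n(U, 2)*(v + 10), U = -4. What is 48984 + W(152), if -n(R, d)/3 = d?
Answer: 48009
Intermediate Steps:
n(R, d) = -3*d
W(v) = -63 - 6*v (W(v) = -3 + (-3*2)*(v + 10) = -3 - 6*(10 + v) = -3 + (-60 - 6*v) = -63 - 6*v)
48984 + W(152) = 48984 + (-63 - 6*152) = 48984 + (-63 - 912) = 48984 - 975 = 48009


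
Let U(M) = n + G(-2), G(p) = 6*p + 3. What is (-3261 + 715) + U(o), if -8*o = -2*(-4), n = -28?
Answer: -2583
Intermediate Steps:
G(p) = 3 + 6*p
o = -1 (o = -(-1)*(-4)/4 = -⅛*8 = -1)
U(M) = -37 (U(M) = -28 + (3 + 6*(-2)) = -28 + (3 - 12) = -28 - 9 = -37)
(-3261 + 715) + U(o) = (-3261 + 715) - 37 = -2546 - 37 = -2583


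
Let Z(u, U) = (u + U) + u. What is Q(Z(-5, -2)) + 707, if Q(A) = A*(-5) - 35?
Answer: 732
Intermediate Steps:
Z(u, U) = U + 2*u (Z(u, U) = (U + u) + u = U + 2*u)
Q(A) = -35 - 5*A (Q(A) = -5*A - 35 = -35 - 5*A)
Q(Z(-5, -2)) + 707 = (-35 - 5*(-2 + 2*(-5))) + 707 = (-35 - 5*(-2 - 10)) + 707 = (-35 - 5*(-12)) + 707 = (-35 + 60) + 707 = 25 + 707 = 732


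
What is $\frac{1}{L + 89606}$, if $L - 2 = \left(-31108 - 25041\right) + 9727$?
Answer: $\frac{1}{43186} \approx 2.3156 \cdot 10^{-5}$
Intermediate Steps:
$L = -46420$ ($L = 2 + \left(\left(-31108 - 25041\right) + 9727\right) = 2 + \left(-56149 + 9727\right) = 2 - 46422 = -46420$)
$\frac{1}{L + 89606} = \frac{1}{-46420 + 89606} = \frac{1}{43186}$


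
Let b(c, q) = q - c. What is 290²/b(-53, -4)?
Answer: 84100/49 ≈ 1716.3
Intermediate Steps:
290²/b(-53, -4) = 290²/(-4 - 1*(-53)) = 84100/(-4 + 53) = 84100/49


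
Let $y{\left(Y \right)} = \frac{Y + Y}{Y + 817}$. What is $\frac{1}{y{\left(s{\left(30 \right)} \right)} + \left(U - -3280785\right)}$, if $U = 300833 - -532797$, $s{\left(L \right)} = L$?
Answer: $\frac{847}{3484909565} \approx 2.4305 \cdot 10^{-7}$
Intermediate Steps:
$U = 833630$ ($U = 300833 + 532797 = 833630$)
$y{\left(Y \right)} = \frac{2 Y}{817 + Y}$
$\frac{1}{y{\left(s{\left(30 \right)} \right)} + \left(U - -3280785\right)} = \frac{1}{2 \cdot 30 \frac{1}{817 + 30} + \left(833630 - -3280785\right)} = \frac{1}{2 \cdot 30 \cdot \frac{1}{847} + \left(833630 + 3280785\right)} = \frac{1}{2 \cdot 30 \cdot \frac{1}{847} + 4114415} = \frac{1}{\frac{60}{847} + 4114415} = \frac{1}{\frac{3484909565}{847}} = \frac{847}{3484909565}$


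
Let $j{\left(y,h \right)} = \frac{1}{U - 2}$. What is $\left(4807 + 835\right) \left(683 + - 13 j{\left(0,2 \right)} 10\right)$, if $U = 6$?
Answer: $3670121$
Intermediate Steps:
$j{\left(y,h \right)} = \frac{1}{4}$ ($j{\left(y,h \right)} = \frac{1}{6 - 2} = \frac{1}{4}$)
$\left(4807 + 835\right) \left(683 + - 13 j{\left(0,2 \right)} 10\right) = \left(4807 + 835\right) \left(683 + \left(-13\right) \frac{1}{4} \cdot 10\right) = 5642 \left(683 - \frac{65}{2}\right) = 5642 \cdot \frac{1301}{2} = 3670121$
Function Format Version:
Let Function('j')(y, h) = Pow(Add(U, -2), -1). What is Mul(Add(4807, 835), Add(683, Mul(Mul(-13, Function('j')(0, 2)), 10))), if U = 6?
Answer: 3670121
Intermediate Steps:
Function('j')(y, h) = Rational(1, 4) (Function('j')(y, h) = Pow(Add(6, -2), -1) = Pow(4, -1) = Rational(1, 4))
Mul(Add(4807, 835), Add(683, Mul(Mul(-13, Function('j')(0, 2)), 10))) = Mul(Add(4807, 835), Add(683, Mul(Mul(-13, Rational(1, 4)), 10))) = Mul(5642, Add(683, Mul(Rational(-13, 4), 10))) = Mul(5642, Add(683, Rational(-65, 2))) = Mul(5642, Rational(1301, 2)) = 3670121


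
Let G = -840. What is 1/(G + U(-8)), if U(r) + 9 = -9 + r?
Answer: -1/866 ≈ -0.0011547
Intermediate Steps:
U(r) = -18 + r (U(r) = -9 + (-9 + r) = -18 + r)
1/(G + U(-8)) = 1/(-840 + (-18 - 8)) = 1/(-840 - 26) = 1/(-866) = -1/866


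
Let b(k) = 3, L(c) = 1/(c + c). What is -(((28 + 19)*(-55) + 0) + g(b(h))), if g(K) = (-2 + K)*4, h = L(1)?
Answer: 2581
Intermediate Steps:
L(c) = 1/(2*c)
h = 1/2 (h = (1/2)/1 = (1/2)*1 = 1/2 ≈ 0.50000)
g(K) = -8 + 4*K
-(((28 + 19)*(-55) + 0) + g(b(h))) = -(((28 + 19)*(-55) + 0) + (-8 + 4*3)) = -((47*(-55) + 0) + (-8 + 12)) = -((-2585 + 0) + 4) = -(-2585 + 4) = -1*(-2581) = 2581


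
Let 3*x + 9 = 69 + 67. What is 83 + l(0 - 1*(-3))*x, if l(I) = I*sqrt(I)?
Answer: 83 + 127*sqrt(3) ≈ 302.97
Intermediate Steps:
x = 127/3 (x = -3 + (69 + 67)/3 = -3 + (1/3)*136 = -3 + 136/3 = 127/3 ≈ 42.333)
l(I) = I**(3/2)
83 + l(0 - 1*(-3))*x = 83 + (0 - 1*(-3))**(3/2)*(127/3) = 83 + (0 + 3)**(3/2)*(127/3) = 83 + 3**(3/2)*(127/3) = 83 + (3*sqrt(3))*(127/3) = 83 + 127*sqrt(3)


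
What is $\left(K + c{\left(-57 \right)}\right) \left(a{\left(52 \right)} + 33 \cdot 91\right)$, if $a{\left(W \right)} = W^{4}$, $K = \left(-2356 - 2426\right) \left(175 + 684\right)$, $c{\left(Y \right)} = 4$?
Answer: $-30046509163346$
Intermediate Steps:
$K = -4107738$ ($K = \left(-4782\right) 859 = -4107738$)
$\left(K + c{\left(-57 \right)}\right) \left(a{\left(52 \right)} + 33 \cdot 91\right) = \left(-4107738 + 4\right) \left(52^{4} + 33 \cdot 91\right) = - 4107734 \left(7311616 + 3003\right) = \left(-4107734\right) 7314619 = -30046509163346$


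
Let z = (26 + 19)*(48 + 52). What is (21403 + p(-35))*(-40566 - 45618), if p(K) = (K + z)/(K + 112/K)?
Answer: -350393807232/191 ≈ -1.8345e+9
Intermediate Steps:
z = 4500 (z = 45*100 = 4500)
p(K) = (4500 + K)/(K + 112/K) (p(K) = (K + 4500)/(K + 112/K) = (4500 + K)/(K + 112/K))
(21403 + p(-35))*(-40566 - 45618) = (21403 - 35*(4500 - 35)/(112 + (-35)²))*(-40566 - 45618) = (21403 - 35*4465/(112 + 1225))*(-86184) = (21403 - 35*4465/1337)*(-86184) = (21403 - 35*1/1337*4465)*(-86184) = (21403 - 22325/191)*(-86184) = (4065648/191)*(-86184) = -350393807232/191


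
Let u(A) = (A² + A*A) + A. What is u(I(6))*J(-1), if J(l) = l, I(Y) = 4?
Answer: -36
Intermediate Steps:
u(A) = A + 2*A² (u(A) = (A² + A²) + A = 2*A² + A = A + 2*A²)
u(I(6))*J(-1) = (4*(1 + 2*4))*(-1) = (4*(1 + 8))*(-1) = (4*9)*(-1) = 36*(-1) = -36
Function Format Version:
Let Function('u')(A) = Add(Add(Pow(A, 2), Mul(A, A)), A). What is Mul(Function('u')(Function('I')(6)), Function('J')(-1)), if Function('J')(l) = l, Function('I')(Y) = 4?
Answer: -36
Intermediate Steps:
Function('u')(A) = Add(A, Mul(2, Pow(A, 2))) (Function('u')(A) = Add(Add(Pow(A, 2), Pow(A, 2)), A) = Add(Mul(2, Pow(A, 2)), A) = Add(A, Mul(2, Pow(A, 2))))
Mul(Function('u')(Function('I')(6)), Function('J')(-1)) = Mul(Mul(4, Add(1, Mul(2, 4))), -1) = Mul(Mul(4, Add(1, 8)), -1) = Mul(Mul(4, 9), -1) = Mul(36, -1) = -36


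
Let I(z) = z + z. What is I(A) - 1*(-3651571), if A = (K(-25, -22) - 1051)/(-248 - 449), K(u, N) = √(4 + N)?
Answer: 2545147089/697 - 6*I*√2/697 ≈ 3.6516e+6 - 0.012174*I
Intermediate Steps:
A = 1051/697 - 3*I*√2/697 (A = (√(4 - 22) - 1051)/(-248 - 449) = (√(-18) - 1051)/(-697) = (3*I*√2 - 1051)*(-1/697) = (-1051 + 3*I*√2)*(-1/697) = 1051/697 - 3*I*√2/697 ≈ 1.5079 - 0.006087*I)
I(z) = 2*z
I(A) - 1*(-3651571) = 2*(1051/697 - 3*I*√2/697) - 1*(-3651571) = (2102/697 - 6*I*√2/697) + 3651571 = 2545147089/697 - 6*I*√2/697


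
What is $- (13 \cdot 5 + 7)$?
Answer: $-72$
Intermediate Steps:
$- (13 \cdot 5 + 7) = - (65 + 7) = \left(-1\right) 72 = -72$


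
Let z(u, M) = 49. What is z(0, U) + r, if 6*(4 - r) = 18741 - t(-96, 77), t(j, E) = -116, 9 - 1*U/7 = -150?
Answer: -18539/6 ≈ -3089.8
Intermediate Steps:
U = 1113 (U = 63 - 7*(-150) = 63 + 1050 = 1113)
r = -18833/6 (r = 4 - (18741 - 1*(-116))/6 = 4 - (18741 + 116)/6 = 4 - 1/6*18857 = 4 - 18857/6 = -18833/6 ≈ -3138.8)
z(0, U) + r = 49 - 18833/6 = -18539/6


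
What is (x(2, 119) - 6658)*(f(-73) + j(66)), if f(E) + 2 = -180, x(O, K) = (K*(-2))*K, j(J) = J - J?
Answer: 6366360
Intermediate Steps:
j(J) = 0
x(O, K) = -2*K**2 (x(O, K) = (-2*K)*K = -2*K**2)
f(E) = -182 (f(E) = -2 - 180 = -182)
(x(2, 119) - 6658)*(f(-73) + j(66)) = (-2*119**2 - 6658)*(-182 + 0) = (-2*14161 - 6658)*(-182) = (-28322 - 6658)*(-182) = -34980*(-182) = 6366360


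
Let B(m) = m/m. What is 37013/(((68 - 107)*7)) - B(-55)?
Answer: -37286/273 ≈ -136.58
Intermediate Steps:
B(m) = 1
37013/(((68 - 107)*7)) - B(-55) = 37013/(((68 - 107)*7)) - 1*1 = 37013/((-39*7)) - 1 = 37013/(-273) - 1 = 37013*(-1/273) - 1 = -37013/273 - 1 = -37286/273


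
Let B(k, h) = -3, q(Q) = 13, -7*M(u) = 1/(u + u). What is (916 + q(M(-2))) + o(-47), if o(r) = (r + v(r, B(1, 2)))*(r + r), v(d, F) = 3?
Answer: 5065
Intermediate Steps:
M(u) = -1/(14*u) (M(u) = -1/(7*(u + u)) = -1/(2*u)/7 = -1/(14*u))
o(r) = 2*r*(3 + r) (o(r) = (r + 3)*(r + r) = (3 + r)*(2*r) = 2*r*(3 + r))
(916 + q(M(-2))) + o(-47) = (916 + 13) + 2*(-47)*(3 - 47) = 929 + 2*(-47)*(-44) = 929 + 4136 = 5065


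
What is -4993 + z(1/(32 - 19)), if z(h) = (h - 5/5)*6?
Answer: -64981/13 ≈ -4998.5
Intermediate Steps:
z(h) = -6 + 6*h (z(h) = (h - 5*⅕)*6 = (h - 1)*6 = (-1 + h)*6 = -6 + 6*h)
-4993 + z(1/(32 - 19)) = -4993 + (-6 + 6/(32 - 19)) = -4993 + (-6 + 6/13) = -4993 - 72/13 = -64981/13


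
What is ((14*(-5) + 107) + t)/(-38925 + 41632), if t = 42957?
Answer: 42994/2707 ≈ 15.883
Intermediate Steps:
((14*(-5) + 107) + t)/(-38925 + 41632) = ((14*(-5) + 107) + 42957)/(-38925 + 41632) = ((-70 + 107) + 42957)/2707 = (37 + 42957)*(1/2707) = 42994*(1/2707) = 42994/2707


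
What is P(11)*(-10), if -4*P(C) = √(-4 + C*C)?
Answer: 15*√13/2 ≈ 27.042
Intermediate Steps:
P(C) = -√(-4 + C²)/4 (P(C) = -√(-4 + C*C)/4 = -√(-4 + C²)/4)
P(11)*(-10) = -√(-4 + 11²)/4*(-10) = -√(-4 + 121)/4*(-10) = -3*√13/4*(-10) = 15*√13/2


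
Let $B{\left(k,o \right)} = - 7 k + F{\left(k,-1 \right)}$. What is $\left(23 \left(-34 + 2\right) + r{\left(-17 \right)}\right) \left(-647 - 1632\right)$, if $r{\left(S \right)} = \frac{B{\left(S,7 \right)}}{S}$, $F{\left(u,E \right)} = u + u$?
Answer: $1688739$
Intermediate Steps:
$F{\left(u,E \right)} = 2 u$
$B{\left(k,o \right)} = - 5 k$ ($B{\left(k,o \right)} = - 7 k + 2 k = - 5 k$)
$r{\left(S \right)} = -5$ ($r{\left(S \right)} = \frac{\left(-5\right) S}{S} = -5$)
$\left(23 \left(-34 + 2\right) + r{\left(-17 \right)}\right) \left(-647 - 1632\right) = \left(23 \left(-34 + 2\right) - 5\right) \left(-647 - 1632\right) = \left(23 \left(-32\right) - 5\right) \left(-2279\right) = \left(-736 - 5\right) \left(-2279\right) = \left(-741\right) \left(-2279\right) = 1688739$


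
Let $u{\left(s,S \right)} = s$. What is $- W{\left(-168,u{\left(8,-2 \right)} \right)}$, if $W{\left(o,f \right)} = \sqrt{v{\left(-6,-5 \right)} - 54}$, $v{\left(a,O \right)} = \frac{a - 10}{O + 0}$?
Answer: $- \frac{i \sqrt{1270}}{5} \approx - 7.1274 i$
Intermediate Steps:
$v{\left(a,O \right)} = \frac{-10 + a}{O}$
$W{\left(o,f \right)} = \frac{i \sqrt{1270}}{5}$ ($W{\left(o,f \right)} = \sqrt{\frac{-10 - 6}{-5} - 54} = \sqrt{\left(- \frac{1}{5}\right) \left(-16\right) - 54} = \sqrt{\frac{16}{5} - 54} = \sqrt{- \frac{254}{5}} = \frac{i \sqrt{1270}}{5}$)
$- W{\left(-168,u{\left(8,-2 \right)} \right)} = - \frac{i \sqrt{1270}}{5}$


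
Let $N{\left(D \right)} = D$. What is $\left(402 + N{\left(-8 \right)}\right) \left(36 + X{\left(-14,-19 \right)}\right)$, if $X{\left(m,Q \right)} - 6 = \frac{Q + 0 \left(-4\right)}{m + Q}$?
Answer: $\frac{553570}{33} \approx 16775.0$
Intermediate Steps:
$X{\left(m,Q \right)} = 6 + \frac{Q}{Q + m}$ ($X{\left(m,Q \right)} = 6 + \frac{Q + 0 \left(-4\right)}{m + Q} = 6 + \frac{Q + 0}{Q + m} = 6 + \frac{Q}{Q + m}$)
$\left(402 + N{\left(-8 \right)}\right) \left(36 + X{\left(-14,-19 \right)}\right) = \left(402 - 8\right) \left(36 + \frac{6 \left(-14\right) + 7 \left(-19\right)}{-19 - 14}\right) = 394 \left(36 + \frac{-84 - 133}{-33}\right) = 394 \left(36 - - \frac{217}{33}\right) = 394 \left(36 + \frac{217}{33}\right) = 394 \cdot \frac{1405}{33} = \frac{553570}{33}$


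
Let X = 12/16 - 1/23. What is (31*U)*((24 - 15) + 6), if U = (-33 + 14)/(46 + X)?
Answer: -812820/4297 ≈ -189.16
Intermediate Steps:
X = 65/92 (X = 12*(1/16) - 1*1/23 = ¾ - 1/23 = 65/92 ≈ 0.70652)
U = -1748/4297 (U = (-33 + 14)/(46 + 65/92) = -19/4297/92 = -19*92/4297 = -1748/4297 ≈ -0.40680)
(31*U)*((24 - 15) + 6) = (31*(-1748/4297))*((24 - 15) + 6) = -54188*(9 + 6)/4297 = -54188/4297*15 = -812820/4297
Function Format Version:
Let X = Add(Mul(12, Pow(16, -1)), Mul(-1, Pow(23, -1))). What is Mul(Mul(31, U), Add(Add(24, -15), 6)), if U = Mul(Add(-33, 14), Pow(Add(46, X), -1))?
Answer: Rational(-812820, 4297) ≈ -189.16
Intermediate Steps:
X = Rational(65, 92) (X = Add(Mul(12, Rational(1, 16)), Mul(-1, Rational(1, 23))) = Add(Rational(3, 4), Rational(-1, 23)) = Rational(65, 92) ≈ 0.70652)
U = Rational(-1748, 4297) (U = Mul(Add(-33, 14), Pow(Add(46, Rational(65, 92)), -1)) = Mul(-19, Pow(Rational(4297, 92), -1)) = Mul(-19, Rational(92, 4297)) = Rational(-1748, 4297) ≈ -0.40680)
Mul(Mul(31, U), Add(Add(24, -15), 6)) = Mul(Mul(31, Rational(-1748, 4297)), Add(Add(24, -15), 6)) = Mul(Rational(-54188, 4297), Add(9, 6)) = Mul(Rational(-54188, 4297), 15) = Rational(-812820, 4297)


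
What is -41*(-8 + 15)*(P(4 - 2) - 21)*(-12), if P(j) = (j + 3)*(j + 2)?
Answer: -3444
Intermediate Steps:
P(j) = (2 + j)*(3 + j) (P(j) = (3 + j)*(2 + j) = (2 + j)*(3 + j))
-41*(-8 + 15)*(P(4 - 2) - 21)*(-12) = -41*(-8 + 15)*((6 + (4 - 2)**2 + 5*(4 - 2)) - 21)*(-12) = -287*((6 + 2**2 + 5*2) - 21)*(-12) = -287*((6 + 4 + 10) - 21)*(-12) = -287*(20 - 21)*(-12) = -287*(-1)*(-12) = -41*(-7)*(-12) = 287*(-12) = -3444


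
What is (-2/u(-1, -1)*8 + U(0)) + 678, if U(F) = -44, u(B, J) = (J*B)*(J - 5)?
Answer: 1910/3 ≈ 636.67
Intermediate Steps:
u(B, J) = B*J*(-5 + J) (u(B, J) = (B*J)*(-5 + J) = B*J*(-5 + J))
(-2/u(-1, -1)*8 + U(0)) + 678 = (-2/(-5 - 1)*8 - 44) + 678 = (-2/((-1*(-1)*(-6)))*8 - 44) + 678 = (-2/(-6)*8 - 44) + 678 = (-2*(-1/6)*8 - 44) + 678 = ((1/3)*8 - 44) + 678 = (8/3 - 44) + 678 = -124/3 + 678 = 1910/3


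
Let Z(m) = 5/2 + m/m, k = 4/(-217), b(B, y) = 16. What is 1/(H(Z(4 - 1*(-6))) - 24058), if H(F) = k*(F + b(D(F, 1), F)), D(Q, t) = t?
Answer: -217/5220664 ≈ -4.1566e-5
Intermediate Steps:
k = -4/217 (k = 4*(-1/217) = -4/217 ≈ -0.018433)
Z(m) = 7/2 (Z(m) = 5*(1/2) + 1 = 5/2 + 1 = 7/2)
H(F) = -64/217 - 4*F/217 (H(F) = -4*(F + 16)/217 = -4*(16 + F)/217 = -64/217 - 4*F/217)
1/(H(Z(4 - 1*(-6))) - 24058) = 1/((-64/217 - 4/217*7/2) - 24058) = 1/((-64/217 - 2/31) - 24058) = 1/(-78/217 - 24058) = 1/(-5220664/217) = -217/5220664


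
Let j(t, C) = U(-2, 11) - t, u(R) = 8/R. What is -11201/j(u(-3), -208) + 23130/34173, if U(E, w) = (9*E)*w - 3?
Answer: 129119741/2259215 ≈ 57.152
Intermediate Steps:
U(E, w) = -3 + 9*E*w (U(E, w) = 9*E*w - 3 = -3 + 9*E*w)
j(t, C) = -201 - t (j(t, C) = (-3 + 9*(-2)*11) - t = (-3 - 198) - t = -201 - t)
-11201/j(u(-3), -208) + 23130/34173 = -11201/(-201 - 8/(-3)) + 23130/34173 = -11201/(-201 - 8*(-1)/3) + 23130*(1/34173) = -11201/(-201 - 1*(-8/3)) + 2570/3797 = -11201/(-201 + 8/3) + 2570/3797 = -11201/(-595/3) + 2570/3797 = -11201*(-3/595) + 2570/3797 = 33603/595 + 2570/3797 = 129119741/2259215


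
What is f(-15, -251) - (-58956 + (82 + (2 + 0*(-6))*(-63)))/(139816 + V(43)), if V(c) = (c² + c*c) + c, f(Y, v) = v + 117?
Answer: -19177638/143557 ≈ -133.59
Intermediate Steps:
f(Y, v) = 117 + v
V(c) = c + 2*c² (V(c) = (c² + c²) + c = 2*c² + c = c + 2*c²)
f(-15, -251) - (-58956 + (82 + (2 + 0*(-6))*(-63)))/(139816 + V(43)) = (117 - 251) - (-58956 + (82 + (2 + 0*(-6))*(-63)))/(139816 + 43*(1 + 2*43)) = -134 - (-58956 + (82 + (2 + 0)*(-63)))/(139816 + 43*(1 + 86)) = -134 - (-58956 + (82 + 2*(-63)))/(139816 + 43*87) = -134 - (-58956 + (82 - 126))/(139816 + 3741) = -134 - (-58956 - 44)/143557 = -134 - (-59000)/143557 = -134 - 1*(-59000/143557) = -134 + 59000/143557 = -19177638/143557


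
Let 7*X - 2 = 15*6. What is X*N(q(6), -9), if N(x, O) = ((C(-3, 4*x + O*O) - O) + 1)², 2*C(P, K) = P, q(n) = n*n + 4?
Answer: 6647/7 ≈ 949.57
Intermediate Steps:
q(n) = 4 + n² (q(n) = n² + 4 = 4 + n²)
C(P, K) = P/2
X = 92/7 (X = 2/7 + (15*6)/7 = 2/7 + (⅐)*90 = 2/7 + 90/7 = 92/7 ≈ 13.143)
N(x, O) = (-½ - O)² (N(x, O) = (((½)*(-3) - O) + 1)² = ((-3/2 - O) + 1)² = (-½ - O)²)
X*N(q(6), -9) = 92*((1 + 2*(-9))²/4)/7 = 92*((1 - 18)²/4)/7 = 92*((¼)*(-17)²)/7 = 92*((¼)*289)/7 = (92/7)*(289/4) = 6647/7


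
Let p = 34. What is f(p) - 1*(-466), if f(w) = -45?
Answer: 421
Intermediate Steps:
f(p) - 1*(-466) = -45 - 1*(-466) = -45 + 466 = 421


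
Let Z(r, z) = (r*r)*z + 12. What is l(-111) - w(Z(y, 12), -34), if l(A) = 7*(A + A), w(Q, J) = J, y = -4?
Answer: -1520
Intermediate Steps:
Z(r, z) = 12 + z*r**2 (Z(r, z) = r**2*z + 12 = z*r**2 + 12 = 12 + z*r**2)
l(A) = 14*A (l(A) = 7*(2*A) = 14*A)
l(-111) - w(Z(y, 12), -34) = 14*(-111) - 1*(-34) = -1554 + 34 = -1520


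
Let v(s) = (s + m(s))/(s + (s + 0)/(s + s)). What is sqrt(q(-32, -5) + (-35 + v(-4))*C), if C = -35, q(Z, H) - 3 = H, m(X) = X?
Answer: 3*sqrt(127) ≈ 33.808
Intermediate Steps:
q(Z, H) = 3 + H
v(s) = 2*s/(1/2 + s) (v(s) = (s + s)/(s + (s + 0)/(s + s)) = (2*s)/(s + s/((2*s))) = (2*s)/(s + s*(1/(2*s))) = (2*s)/(s + 1/2) = (2*s)/(1/2 + s) = 2*s/(1/2 + s))
sqrt(q(-32, -5) + (-35 + v(-4))*C) = sqrt((3 - 5) + (-35 + 4*(-4)/(1 + 2*(-4)))*(-35)) = sqrt(-2 + (-35 + 4*(-4)/(1 - 8))*(-35)) = sqrt(-2 + (-35 + 4*(-4)/(-7))*(-35)) = sqrt(-2 + (-35 + 4*(-4)*(-1/7))*(-35)) = sqrt(-2 + (-35 + 16/7)*(-35)) = sqrt(-2 - 229/7*(-35)) = sqrt(-2 + 1145) = sqrt(1143) = 3*sqrt(127)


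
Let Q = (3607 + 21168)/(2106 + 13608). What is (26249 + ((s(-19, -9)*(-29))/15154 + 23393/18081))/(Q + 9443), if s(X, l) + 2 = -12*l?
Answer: 6279062198640642/2259157279624861 ≈ 2.7794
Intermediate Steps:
s(X, l) = -2 - 12*l
Q = 24775/15714 ≈ 1.5766
(26249 + ((s(-19, -9)*(-29))/15154 + 23393/18081))/(Q + 9443) = (26249 + (((-2 - 12*(-9))*(-29))/15154 + 23393/18081))/(24775/15714 + 9443) = (26249 + (((-2 + 108)*(-29))*(1/15154) + 23393*(1/18081)))/(148412077/15714) = (26249 + ((106*(-29))*(1/15154) + 23393/18081))*(15714/148412077) = (26249 + (-3074*1/15154 + 23393/18081))*(15714/148412077) = (26249 + (-1537/7577 + 23393/18081))*(15714/148412077) = (26249 + 149458264/136999737)*(15714/148412077) = (3596255554777/136999737)*(15714/148412077) = 6279062198640642/2259157279624861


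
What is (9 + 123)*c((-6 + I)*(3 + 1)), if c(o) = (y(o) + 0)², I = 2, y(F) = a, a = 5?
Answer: 3300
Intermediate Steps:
y(F) = 5
c(o) = 25 (c(o) = (5 + 0)² = 5² = 25)
(9 + 123)*c((-6 + I)*(3 + 1)) = (9 + 123)*25 = 132*25 = 3300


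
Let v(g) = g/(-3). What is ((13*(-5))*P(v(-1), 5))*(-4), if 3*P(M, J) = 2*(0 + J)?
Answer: 2600/3 ≈ 866.67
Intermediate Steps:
v(g) = -g/3 (v(g) = g*(-⅓) = -g/3)
P(M, J) = 2*J/3 (P(M, J) = (2*(0 + J))/3 = (2*J)/3 = 2*J/3)
((13*(-5))*P(v(-1), 5))*(-4) = ((13*(-5))*((⅔)*5))*(-4) = -65*10/3*(-4) = -650/3*(-4) = 2600/3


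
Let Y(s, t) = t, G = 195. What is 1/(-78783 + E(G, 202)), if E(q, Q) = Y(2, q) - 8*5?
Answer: -1/78628 ≈ -1.2718e-5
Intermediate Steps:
E(q, Q) = -40 + q (E(q, Q) = q - 8*5 = q - 40 = -40 + q)
1/(-78783 + E(G, 202)) = 1/(-78783 + (-40 + 195)) = 1/(-78783 + 155) = 1/(-78628) = -1/78628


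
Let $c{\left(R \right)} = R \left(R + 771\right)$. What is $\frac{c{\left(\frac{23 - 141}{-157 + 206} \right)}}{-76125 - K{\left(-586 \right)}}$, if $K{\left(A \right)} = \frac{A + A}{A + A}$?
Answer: $\frac{2221999}{91389263} \approx 0.024314$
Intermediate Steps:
$K{\left(A \right)} = 1$ ($K{\left(A \right)} = \frac{2 A}{2 A} = 2 A \frac{1}{2 A} = 1$)
$c{\left(R \right)} = R \left(771 + R\right)$
$\frac{c{\left(\frac{23 - 141}{-157 + 206} \right)}}{-76125 - K{\left(-586 \right)}} = \frac{\frac{23 - 141}{-157 + 206} \left(771 + \frac{23 - 141}{-157 + 206}\right)}{-76125 - 1} = \frac{- \frac{118}{49} \left(771 - \frac{118}{49}\right)}{-76125 - 1} = \frac{\left(-118\right) \frac{1}{49} \left(771 - \frac{118}{49}\right)}{-76126} = - \frac{118 \left(771 - \frac{118}{49}\right)}{49} \left(- \frac{1}{76126}\right) = \left(- \frac{118}{49}\right) \frac{37661}{49} \left(- \frac{1}{76126}\right) = \left(- \frac{4443998}{2401}\right) \left(- \frac{1}{76126}\right) = \frac{2221999}{91389263}$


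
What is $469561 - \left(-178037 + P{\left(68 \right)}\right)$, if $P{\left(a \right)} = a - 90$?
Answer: $647620$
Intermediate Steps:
$P{\left(a \right)} = -90 + a$ ($P{\left(a \right)} = a - 90 = -90 + a$)
$469561 - \left(-178037 + P{\left(68 \right)}\right) = 469561 - \left(-178037 + \left(-90 + 68\right)\right) = 469561 - \left(-178037 - 22\right) = 469561 - -178059 = 469561 + 178059 = 647620$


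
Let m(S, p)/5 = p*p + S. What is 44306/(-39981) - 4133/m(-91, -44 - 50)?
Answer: -700840441/582723075 ≈ -1.2027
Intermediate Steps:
m(S, p) = 5*S + 5*p**2 (m(S, p) = 5*(p*p + S) = 5*(p**2 + S) = 5*(S + p**2) = 5*S + 5*p**2)
44306/(-39981) - 4133/m(-91, -44 - 50) = 44306/(-39981) - 4133/(5*(-91) + 5*(-44 - 50)**2) = 44306*(-1/39981) - 4133/(-455 + 5*(-94)**2) = -44306/39981 - 4133/(-455 + 5*8836) = -44306/39981 - 4133/(-455 + 44180) = -44306/39981 - 4133/43725 = -700840441/582723075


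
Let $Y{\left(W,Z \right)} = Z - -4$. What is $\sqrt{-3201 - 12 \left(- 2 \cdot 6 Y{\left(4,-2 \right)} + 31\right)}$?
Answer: $3 i \sqrt{365} \approx 57.315 i$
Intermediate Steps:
$Y{\left(W,Z \right)} = 4 + Z$ ($Y{\left(W,Z \right)} = Z + 4 = 4 + Z$)
$\sqrt{-3201 - 12 \left(- 2 \cdot 6 Y{\left(4,-2 \right)} + 31\right)} = \sqrt{-3201 - 12 \left(- 2 \cdot 6 \left(4 - 2\right) + 31\right)} = \sqrt{-3201 - 12 \left(- 2 \cdot 6 \cdot 2 + 31\right)} = \sqrt{-3201 - 12 \left(\left(-2\right) 12 + 31\right)} = \sqrt{-3201 - 12 \left(-24 + 31\right)} = \sqrt{-3201 - 84} = \sqrt{-3285} = 3 i \sqrt{365}$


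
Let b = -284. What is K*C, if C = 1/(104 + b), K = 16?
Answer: -4/45 ≈ -0.088889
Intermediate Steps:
C = -1/180 (C = 1/(104 - 284) = 1/(-180) = -1/180 ≈ -0.0055556)
K*C = 16*(-1/180) = -4/45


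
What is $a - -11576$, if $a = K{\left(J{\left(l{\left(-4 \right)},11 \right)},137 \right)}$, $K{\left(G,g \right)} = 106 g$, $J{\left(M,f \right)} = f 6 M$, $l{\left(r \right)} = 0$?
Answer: $26098$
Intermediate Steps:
$J{\left(M,f \right)} = 6 M f$ ($J{\left(M,f \right)} = 6 f M = 6 M f$)
$a = 14522$ ($a = 106 \cdot 137 = 14522$)
$a - -11576 = 14522 - -11576 = 14522 + 11576 = 26098$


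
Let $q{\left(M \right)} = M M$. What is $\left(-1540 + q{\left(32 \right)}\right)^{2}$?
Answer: $266256$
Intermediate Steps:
$q{\left(M \right)} = M^{2}$
$\left(-1540 + q{\left(32 \right)}\right)^{2} = \left(-1540 + 32^{2}\right)^{2} = \left(-1540 + 1024\right)^{2} = \left(-516\right)^{2} = 266256$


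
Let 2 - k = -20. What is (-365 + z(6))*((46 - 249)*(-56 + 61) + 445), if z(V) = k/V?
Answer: 205960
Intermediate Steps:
k = 22 (k = 2 - 1*(-20) = 2 + 20 = 22)
z(V) = 22/V
(-365 + z(6))*((46 - 249)*(-56 + 61) + 445) = (-365 + 22/6)*((46 - 249)*(-56 + 61) + 445) = (-365 + 22*(1/6))*(-203*5 + 445) = (-365 + 11/3)*(-1015 + 445) = -1084/3*(-570) = 205960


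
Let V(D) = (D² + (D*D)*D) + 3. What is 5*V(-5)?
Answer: -485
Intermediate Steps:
V(D) = 3 + D² + D³ (V(D) = (D² + D²*D) + 3 = (D² + D³) + 3 = 3 + D² + D³)
5*V(-5) = 5*(3 + (-5)² + (-5)³) = 5*(3 + 25 - 125) = 5*(-97) = -485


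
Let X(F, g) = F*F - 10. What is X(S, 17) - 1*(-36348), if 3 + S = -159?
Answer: 62582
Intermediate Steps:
S = -162 (S = -3 - 159 = -162)
X(F, g) = -10 + F² (X(F, g) = F² - 10 = -10 + F²)
X(S, 17) - 1*(-36348) = (-10 + (-162)²) - 1*(-36348) = (-10 + 26244) + 36348 = 26234 + 36348 = 62582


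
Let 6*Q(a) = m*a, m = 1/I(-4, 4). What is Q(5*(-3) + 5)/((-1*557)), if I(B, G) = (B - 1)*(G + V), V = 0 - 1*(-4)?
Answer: -1/13368 ≈ -7.4805e-5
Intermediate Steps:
V = 4 (V = 0 + 4 = 4)
I(B, G) = (-1 + B)*(4 + G) (I(B, G) = (B - 1)*(G + 4) = (-1 + B)*(4 + G))
m = -1/40 (m = 1/(-4 - 1*4 + 4*(-4) - 4*4) = 1/(-4 - 4 - 16 - 16) = 1/(-40) = -1/40 ≈ -0.025000)
Q(a) = -a/240 (Q(a) = (-a/40)/6 = -a/240)
Q(5*(-3) + 5)/((-1*557)) = (-(5*(-3) + 5)/240)/((-1*557)) = -(-15 + 5)/240/(-557) = -1/240*(-10)*(-1/557) = (1/24)*(-1/557) = -1/13368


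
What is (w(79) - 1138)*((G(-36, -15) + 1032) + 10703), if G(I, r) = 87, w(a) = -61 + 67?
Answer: -13382504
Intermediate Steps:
w(a) = 6
(w(79) - 1138)*((G(-36, -15) + 1032) + 10703) = (6 - 1138)*((87 + 1032) + 10703) = -1132*(1119 + 10703) = -1132*11822 = -13382504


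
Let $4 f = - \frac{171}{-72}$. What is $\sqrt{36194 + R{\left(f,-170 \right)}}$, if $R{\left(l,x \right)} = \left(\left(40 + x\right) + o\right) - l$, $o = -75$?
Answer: $\frac{\sqrt{2303258}}{8} \approx 189.71$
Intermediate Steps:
$f = \frac{19}{32}$ ($f = \frac{\left(-171\right) \frac{1}{-72}}{4} = \frac{\left(-171\right) \left(- \frac{1}{72}\right)}{4} = \frac{1}{4} \cdot \frac{19}{8} = \frac{19}{32} \approx 0.59375$)
$R{\left(l,x \right)} = -35 + x - l$ ($R{\left(l,x \right)} = \left(\left(40 + x\right) - 75\right) - l = \left(-35 + x\right) - l = -35 + x - l$)
$\sqrt{36194 + R{\left(f,-170 \right)}} = \sqrt{36194 - \frac{6579}{32}} = \sqrt{\frac{1151629}{32}} = \frac{\sqrt{2303258}}{8}$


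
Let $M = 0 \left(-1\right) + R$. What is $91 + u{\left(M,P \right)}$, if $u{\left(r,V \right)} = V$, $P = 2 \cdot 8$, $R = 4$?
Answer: $107$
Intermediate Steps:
$P = 16$
$M = 4$ ($M = 0 \left(-1\right) + 4 = 0 + 4 = 4$)
$91 + u{\left(M,P \right)} = 91 + 16 = 107$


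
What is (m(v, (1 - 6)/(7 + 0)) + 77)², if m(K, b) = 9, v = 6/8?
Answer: 7396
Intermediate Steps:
v = ¾ (v = 6*(⅛) = ¾ ≈ 0.75000)
(m(v, (1 - 6)/(7 + 0)) + 77)² = (9 + 77)² = 86² = 7396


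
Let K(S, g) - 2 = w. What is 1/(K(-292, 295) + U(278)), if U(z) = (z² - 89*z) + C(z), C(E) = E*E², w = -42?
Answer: 1/21537454 ≈ 4.6431e-8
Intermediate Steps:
C(E) = E³
K(S, g) = -40 (K(S, g) = 2 - 42 = -40)
U(z) = z² + z³ - 89*z (U(z) = (z² - 89*z) + z³ = z² + z³ - 89*z)
1/(K(-292, 295) + U(278)) = 1/(-40 + 278*(-89 + 278 + 278²)) = 1/(-40 + 278*(-89 + 278 + 77284)) = 1/(-40 + 278*77473) = 1/(-40 + 21537494) = 1/21537454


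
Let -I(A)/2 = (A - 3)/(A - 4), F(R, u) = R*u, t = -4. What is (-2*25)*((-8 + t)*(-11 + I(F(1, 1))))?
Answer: -7400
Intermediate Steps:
I(A) = -2*(-3 + A)/(-4 + A) (I(A) = -2*(A - 3)/(A - 4) = -2*(-3 + A)/(-4 + A))
(-2*25)*((-8 + t)*(-11 + I(F(1, 1)))) = (-2*25)*((-8 - 4)*(-11 + 2*(3 - 1)/(-4 + 1*1))) = -(-600)*(-11 + 2*(3 - 1*1)/(-4 + 1)) = -(-600)*(-11 + 2*(3 - 1)/(-3)) = -(-600)*(-11 + 2*(-1/3)*2) = -(-600)*(-11 - 4/3) = -(-600)*(-37)/3 = -50*148 = -7400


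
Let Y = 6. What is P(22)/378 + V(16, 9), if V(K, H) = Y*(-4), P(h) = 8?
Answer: -4532/189 ≈ -23.979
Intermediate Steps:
V(K, H) = -24 (V(K, H) = 6*(-4) = -24)
P(22)/378 + V(16, 9) = 8/378 - 24 = 8*(1/378) - 24 = 4/189 - 24 = -4532/189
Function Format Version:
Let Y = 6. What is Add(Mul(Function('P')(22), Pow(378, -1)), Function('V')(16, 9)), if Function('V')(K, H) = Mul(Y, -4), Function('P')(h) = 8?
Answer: Rational(-4532, 189) ≈ -23.979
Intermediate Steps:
Function('V')(K, H) = -24 (Function('V')(K, H) = Mul(6, -4) = -24)
Add(Mul(Function('P')(22), Pow(378, -1)), Function('V')(16, 9)) = Add(Mul(8, Pow(378, -1)), -24) = Add(Mul(8, Rational(1, 378)), -24) = Add(Rational(4, 189), -24) = Rational(-4532, 189)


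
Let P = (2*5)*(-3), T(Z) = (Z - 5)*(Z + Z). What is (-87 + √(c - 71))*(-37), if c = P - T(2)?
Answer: 3219 - 37*I*√89 ≈ 3219.0 - 349.06*I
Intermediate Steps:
T(Z) = 2*Z*(-5 + Z) (T(Z) = (-5 + Z)*(2*Z) = 2*Z*(-5 + Z))
P = -30 (P = 10*(-3) = -30)
c = -18 (c = -30 - 2*2*(-5 + 2) = -30 - 2*2*(-3) = -30 - 1*(-12) = -30 + 12 = -18)
(-87 + √(c - 71))*(-37) = (-87 + √(-18 - 71))*(-37) = (-87 + √(-89))*(-37) = (-87 + I*√89)*(-37) = 3219 - 37*I*√89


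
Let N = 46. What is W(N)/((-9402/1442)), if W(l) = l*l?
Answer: -1525636/4701 ≈ -324.53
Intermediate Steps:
W(l) = l²
W(N)/((-9402/1442)) = 46²/((-9402/1442)) = 2116/((-9402*1/1442)) = 2116/(-4701/721) = 2116*(-721/4701) = -1525636/4701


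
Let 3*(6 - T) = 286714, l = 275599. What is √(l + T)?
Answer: √1620303/3 ≈ 424.30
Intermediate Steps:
T = -286696/3 (T = 6 - ⅓*286714 = 6 - 286714/3 = -286696/3 ≈ -95565.)
√(l + T) = √(275599 - 286696/3) = √(540101/3) = √1620303/3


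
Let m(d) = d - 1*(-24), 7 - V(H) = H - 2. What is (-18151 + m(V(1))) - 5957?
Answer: -24076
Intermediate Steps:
V(H) = 9 - H (V(H) = 7 - (H - 2) = 7 - (-2 + H) = 7 + (2 - H) = 9 - H)
m(d) = 24 + d (m(d) = d + 24 = 24 + d)
(-18151 + m(V(1))) - 5957 = (-18151 + (24 + (9 - 1*1))) - 5957 = (-18151 + (24 + (9 - 1))) - 5957 = (-18151 + (24 + 8)) - 5957 = (-18151 + 32) - 5957 = -18119 - 5957 = -24076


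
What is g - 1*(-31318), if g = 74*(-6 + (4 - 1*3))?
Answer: 30948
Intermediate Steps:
g = -370 (g = 74*(-6 + (4 - 3)) = 74*(-6 + 1) = 74*(-5) = -370)
g - 1*(-31318) = -370 - 1*(-31318) = -370 + 31318 = 30948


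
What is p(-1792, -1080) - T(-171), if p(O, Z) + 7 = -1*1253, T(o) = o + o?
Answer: -918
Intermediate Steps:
T(o) = 2*o
p(O, Z) = -1260 (p(O, Z) = -7 - 1*1253 = -7 - 1253 = -1260)
p(-1792, -1080) - T(-171) = -1260 - 2*(-171) = -1260 - 1*(-342) = -1260 + 342 = -918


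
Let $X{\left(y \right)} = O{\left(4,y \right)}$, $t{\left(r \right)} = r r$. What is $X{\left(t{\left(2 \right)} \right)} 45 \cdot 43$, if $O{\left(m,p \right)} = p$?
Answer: $7740$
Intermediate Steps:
$t{\left(r \right)} = r^{2}$
$X{\left(y \right)} = y$
$X{\left(t{\left(2 \right)} \right)} 45 \cdot 43 = 2^{2} \cdot 45 \cdot 43 = 4 \cdot 45 \cdot 43 = 180 \cdot 43 = 7740$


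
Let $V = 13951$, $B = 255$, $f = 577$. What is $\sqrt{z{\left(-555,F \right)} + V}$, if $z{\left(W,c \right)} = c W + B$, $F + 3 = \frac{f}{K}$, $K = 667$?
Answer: $\frac{\sqrt{6847236574}}{667} \approx 124.06$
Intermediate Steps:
$F = - \frac{1424}{667}$ ($F = -3 + \frac{577}{667} = - \frac{1424}{667} \approx -2.1349$)
$z{\left(W,c \right)} = 255 + W c$ ($z{\left(W,c \right)} = c W + 255 = W c + 255 = 255 + W c$)
$\sqrt{z{\left(-555,F \right)} + V} = \sqrt{\left(255 - - \frac{790320}{667}\right) + 13951} = \sqrt{\left(255 + \frac{790320}{667}\right) + 13951} = \sqrt{\frac{960405}{667} + 13951} = \sqrt{\frac{10265722}{667}} = \frac{\sqrt{6847236574}}{667}$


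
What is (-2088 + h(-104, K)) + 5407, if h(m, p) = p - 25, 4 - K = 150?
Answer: 3148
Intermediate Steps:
K = -146 (K = 4 - 1*150 = 4 - 150 = -146)
h(m, p) = -25 + p
(-2088 + h(-104, K)) + 5407 = (-2088 + (-25 - 146)) + 5407 = (-2088 - 171) + 5407 = -2259 + 5407 = 3148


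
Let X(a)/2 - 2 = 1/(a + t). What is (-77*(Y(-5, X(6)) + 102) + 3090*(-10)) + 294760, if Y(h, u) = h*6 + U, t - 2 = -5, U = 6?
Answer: 257854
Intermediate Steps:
t = -3 (t = 2 - 5 = -3)
X(a) = 4 + 2/(-3 + a) (X(a) = 4 + 2/(a - 3) = 4 + 2/(-3 + a))
Y(h, u) = 6 + 6*h (Y(h, u) = h*6 + 6 = 6*h + 6 = 6 + 6*h)
(-77*(Y(-5, X(6)) + 102) + 3090*(-10)) + 294760 = (-77*((6 + 6*(-5)) + 102) + 3090*(-10)) + 294760 = (-77*((6 - 30) + 102) - 30900) + 294760 = (-77*(-24 + 102) - 30900) + 294760 = (-77*78 - 30900) + 294760 = (-6006 - 30900) + 294760 = -36906 + 294760 = 257854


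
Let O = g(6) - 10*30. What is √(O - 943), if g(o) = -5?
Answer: 4*I*√78 ≈ 35.327*I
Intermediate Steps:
O = -305 (O = -5 - 10*30 = -5 - 300 = -305)
√(O - 943) = √(-305 - 943) = √(-1248) = 4*I*√78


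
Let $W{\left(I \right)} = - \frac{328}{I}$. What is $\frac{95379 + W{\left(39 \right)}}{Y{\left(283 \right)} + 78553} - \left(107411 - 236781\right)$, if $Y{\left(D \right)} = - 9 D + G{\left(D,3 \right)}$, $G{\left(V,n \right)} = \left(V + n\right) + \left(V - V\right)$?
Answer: $\frac{384929665013}{2975388} \approx 1.2937 \cdot 10^{5}$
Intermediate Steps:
$G{\left(V,n \right)} = V + n$ ($G{\left(V,n \right)} = \left(V + n\right) + 0 = V + n$)
$Y{\left(D \right)} = 3 - 8 D$ ($Y{\left(D \right)} = - 9 D + \left(D + 3\right) = - 9 D + \left(3 + D\right) = 3 - 8 D$)
$\frac{95379 + W{\left(39 \right)}}{Y{\left(283 \right)} + 78553} - \left(107411 - 236781\right) = \frac{95379 - \frac{328}{39}}{\left(3 - 2264\right) + 78553} - \left(107411 - 236781\right) = \frac{95379 - \frac{328}{39}}{\left(3 - 2264\right) + 78553} - -129370 = \frac{95379 - \frac{328}{39}}{-2261 + 78553} + 129370 = \frac{3719453}{39 \cdot 76292} + 129370 = \frac{3719453}{39} \cdot \frac{1}{76292} + 129370 = \frac{3719453}{2975388} + 129370 = \frac{384929665013}{2975388}$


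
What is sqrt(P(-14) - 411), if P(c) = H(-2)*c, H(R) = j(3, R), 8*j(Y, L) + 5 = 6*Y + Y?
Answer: I*sqrt(439) ≈ 20.952*I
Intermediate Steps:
j(Y, L) = -5/8 + 7*Y/8 (j(Y, L) = -5/8 + (6*Y + Y)/8 = -5/8 + (7*Y)/8 = -5/8 + 7*Y/8)
H(R) = 2 (H(R) = -5/8 + (7/8)*3 = -5/8 + 21/8 = 2)
P(c) = 2*c
sqrt(P(-14) - 411) = sqrt(2*(-14) - 411) = sqrt(-28 - 411) = sqrt(-439) = I*sqrt(439)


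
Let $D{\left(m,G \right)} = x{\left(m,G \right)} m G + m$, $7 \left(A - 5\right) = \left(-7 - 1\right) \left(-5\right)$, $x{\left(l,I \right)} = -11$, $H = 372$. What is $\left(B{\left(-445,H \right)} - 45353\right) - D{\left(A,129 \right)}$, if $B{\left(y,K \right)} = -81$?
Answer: $- \frac{211688}{7} \approx -30241.0$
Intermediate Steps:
$A = \frac{75}{7}$ ($A = 5 + \frac{\left(-7 - 1\right) \left(-5\right)}{7} = 5 + \frac{\left(-8\right) \left(-5\right)}{7} = 5 + \frac{1}{7} \cdot 40 = 5 + \frac{40}{7} = \frac{75}{7} \approx 10.714$)
$D{\left(m,G \right)} = m - 11 G m$ ($D{\left(m,G \right)} = - 11 m G + m = - 11 G m + m = m - 11 G m$)
$\left(B{\left(-445,H \right)} - 45353\right) - D{\left(A,129 \right)} = \left(-81 - 45353\right) - \frac{75 \left(1 - 1419\right)}{7} = -45434 - \frac{75}{7} \left(-1418\right) = -45434 - - \frac{106350}{7} = -45434 + \frac{106350}{7} = - \frac{211688}{7}$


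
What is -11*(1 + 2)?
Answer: -33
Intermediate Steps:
-11*(1 + 2) = -11*3 = -33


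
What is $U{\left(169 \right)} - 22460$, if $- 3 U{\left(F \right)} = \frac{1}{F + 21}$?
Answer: $- \frac{12802201}{570} \approx -22460.0$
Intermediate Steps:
$U{\left(F \right)} = - \frac{1}{3 \left(21 + F\right)}$ ($U{\left(F \right)} = - \frac{1}{3 \left(F + 21\right)} = - \frac{1}{3 \left(21 + F\right)}$)
$U{\left(169 \right)} - 22460 = - \frac{1}{63 + 3 \cdot 169} - 22460 = - \frac{1}{63 + 507} - 22460 = - \frac{1}{570} - 22460 = - \frac{12802201}{570}$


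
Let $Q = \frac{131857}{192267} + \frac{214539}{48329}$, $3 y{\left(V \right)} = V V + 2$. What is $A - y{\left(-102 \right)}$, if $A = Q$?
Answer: $- \frac{32183478579220}{9292071843} \approx -3463.5$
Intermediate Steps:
$y{\left(V \right)} = \frac{2}{3} + \frac{V^{2}}{3}$ ($y{\left(V \right)} = \frac{V V + 2}{3} = \frac{V^{2} + 2}{3} = \frac{2 + V^{2}}{3} = \frac{2}{3} + \frac{V^{2}}{3}$)
$Q = \frac{47621286866}{9292071843}$ ($Q = 131857 \cdot \frac{1}{192267} + 214539 \cdot \frac{1}{48329} = \frac{131857}{192267} + \frac{214539}{48329} = \frac{47621286866}{9292071843} \approx 5.1249$)
$A = \frac{47621286866}{9292071843} \approx 5.1249$
$A - y{\left(-102 \right)} = \frac{47621286866}{9292071843} - \left(\frac{2}{3} + \frac{\left(-102\right)^{2}}{3}\right) = \frac{47621286866}{9292071843} - \left(\frac{2}{3} + \frac{1}{3} \cdot 10404\right) = \frac{47621286866}{9292071843} - \left(\frac{2}{3} + 3468\right) = \frac{47621286866}{9292071843} - \frac{10406}{3} = - \frac{32183478579220}{9292071843}$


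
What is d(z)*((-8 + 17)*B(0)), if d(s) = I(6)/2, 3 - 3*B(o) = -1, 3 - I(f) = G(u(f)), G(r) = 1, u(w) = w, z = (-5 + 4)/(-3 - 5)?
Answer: 12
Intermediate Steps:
z = ⅛ (z = -1/(-8) = -1*(-⅛) = ⅛ ≈ 0.12500)
I(f) = 2 (I(f) = 3 - 1*1 = 3 - 1 = 2)
B(o) = 4/3 (B(o) = 1 - ⅓*(-1) = 1 + ⅓ = 4/3)
d(s) = 1 (d(s) = 2/2 = 2*(½) = 1)
d(z)*((-8 + 17)*B(0)) = 1*((-8 + 17)*(4/3)) = 1*(9*(4/3)) = 1*12 = 12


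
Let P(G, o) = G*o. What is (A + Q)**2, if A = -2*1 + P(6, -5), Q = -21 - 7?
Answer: 3600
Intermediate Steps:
Q = -28
A = -32 (A = -2*1 + 6*(-5) = -2 - 30 = -32)
(A + Q)**2 = (-32 - 28)**2 = (-60)**2 = 3600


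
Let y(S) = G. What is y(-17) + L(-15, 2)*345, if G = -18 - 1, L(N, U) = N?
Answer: -5194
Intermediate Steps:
G = -19
y(S) = -19
y(-17) + L(-15, 2)*345 = -19 - 15*345 = -19 - 5175 = -5194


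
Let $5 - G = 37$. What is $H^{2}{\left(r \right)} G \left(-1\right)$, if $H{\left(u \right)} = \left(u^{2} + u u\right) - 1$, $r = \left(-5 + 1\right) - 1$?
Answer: $76832$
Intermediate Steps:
$G = -32$ ($G = 5 - 37 = -32$)
$r = -5$ ($r = -4 - 1 = -5$)
$H{\left(u \right)} = -1 + 2 u^{2}$ ($H{\left(u \right)} = \left(u^{2} + u^{2}\right) - 1 = 2 u^{2} - 1 = -1 + 2 u^{2}$)
$H^{2}{\left(r \right)} G \left(-1\right) = \left(-1 + 2 \left(-5\right)^{2}\right)^{2} \left(-32\right) \left(-1\right) = \left(-1 + 2 \cdot 25\right)^{2} \left(-32\right) \left(-1\right) = \left(-1 + 50\right)^{2} \left(-32\right) \left(-1\right) = 49^{2} \left(-32\right) \left(-1\right) = 2401 \left(-32\right) \left(-1\right) = \left(-76832\right) \left(-1\right) = 76832$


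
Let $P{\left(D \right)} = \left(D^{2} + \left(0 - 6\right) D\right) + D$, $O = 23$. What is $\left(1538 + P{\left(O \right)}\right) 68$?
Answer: $132736$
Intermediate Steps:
$P{\left(D \right)} = D^{2} - 5 D$ ($P{\left(D \right)} = \left(D^{2} + \left(0 - 6\right) D\right) + D = \left(D^{2} - 6 D\right) + D = D^{2} - 5 D$)
$\left(1538 + P{\left(O \right)}\right) 68 = \left(1538 + 23 \left(-5 + 23\right)\right) 68 = \left(1538 + 23 \cdot 18\right) 68 = \left(1538 + 414\right) 68 = 1952 \cdot 68 = 132736$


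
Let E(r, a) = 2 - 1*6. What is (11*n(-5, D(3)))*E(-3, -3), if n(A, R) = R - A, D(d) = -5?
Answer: 0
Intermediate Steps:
E(r, a) = -4 (E(r, a) = 2 - 6 = -4)
(11*n(-5, D(3)))*E(-3, -3) = (11*(-5 - 1*(-5)))*(-4) = (11*(-5 + 5))*(-4) = (11*0)*(-4) = 0*(-4) = 0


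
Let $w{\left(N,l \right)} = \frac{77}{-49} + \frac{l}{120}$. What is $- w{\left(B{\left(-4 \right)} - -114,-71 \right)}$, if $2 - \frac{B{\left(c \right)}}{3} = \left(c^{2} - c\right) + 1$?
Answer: $\frac{1817}{840} \approx 2.1631$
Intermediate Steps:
$B{\left(c \right)} = 3 - 3 c^{2} + 3 c$ ($B{\left(c \right)} = 6 - 3 \left(\left(c^{2} - c\right) + 1\right) = 6 - 3 \left(1 + c^{2} - c\right) = 6 - \left(3 - 3 c + 3 c^{2}\right) = 3 - 3 c^{2} + 3 c$)
$w{\left(N,l \right)} = - \frac{11}{7} + \frac{l}{120}$ ($w{\left(N,l \right)} = 77 \left(- \frac{1}{49}\right) + l \frac{1}{120} = - \frac{11}{7} + \frac{l}{120}$)
$- w{\left(B{\left(-4 \right)} - -114,-71 \right)} = - (- \frac{11}{7} + \frac{1}{120} \left(-71\right)) = - (- \frac{11}{7} - \frac{71}{120}) = \left(-1\right) \left(- \frac{1817}{840}\right) = \frac{1817}{840}$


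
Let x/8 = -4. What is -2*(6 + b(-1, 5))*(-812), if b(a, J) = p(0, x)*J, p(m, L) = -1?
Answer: 1624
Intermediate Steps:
x = -32 (x = 8*(-4) = -32)
b(a, J) = -J
-2*(6 + b(-1, 5))*(-812) = -2*(6 - 1*5)*(-812) = -2*(6 - 5)*(-812) = -2*1*(-812) = -2*(-812) = 1624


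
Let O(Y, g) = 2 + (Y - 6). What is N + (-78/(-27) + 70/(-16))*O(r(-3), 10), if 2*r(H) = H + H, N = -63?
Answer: -3787/72 ≈ -52.597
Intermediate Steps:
r(H) = H (r(H) = (H + H)/2 = (2*H)/2 = H)
O(Y, g) = -4 + Y (O(Y, g) = 2 + (-6 + Y) = -4 + Y)
N + (-78/(-27) + 70/(-16))*O(r(-3), 10) = -63 + (-78/(-27) + 70/(-16))*(-4 - 3) = -63 + (-78*(-1/27) + 70*(-1/16))*(-7) = -63 + (26/9 - 35/8)*(-7) = -63 - 107/72*(-7) = -63 + 749/72 = -3787/72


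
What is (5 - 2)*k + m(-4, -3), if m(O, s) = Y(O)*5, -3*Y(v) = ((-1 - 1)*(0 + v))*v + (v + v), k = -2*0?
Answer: 200/3 ≈ 66.667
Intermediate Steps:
k = 0
Y(v) = -2*v/3 + 2*v**2/3 (Y(v) = -(((-1 - 1)*(0 + v))*v + (v + v))/3 = -((-2*v)*v + 2*v)/3 = -(-2*v**2 + 2*v)/3 = -2*v/3 + 2*v**2/3)
m(O, s) = 10*O*(-1 + O)/3 (m(O, s) = (2*O*(-1 + O)/3)*5 = 10*O*(-1 + O)/3)
(5 - 2)*k + m(-4, -3) = (5 - 2)*0 + (10/3)*(-4)*(-1 - 4) = 3*0 + (10/3)*(-4)*(-5) = 0 + 200/3 = 200/3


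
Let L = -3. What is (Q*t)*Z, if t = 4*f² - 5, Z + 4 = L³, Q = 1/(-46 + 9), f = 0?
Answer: -155/37 ≈ -4.1892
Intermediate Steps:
Q = -1/37 (Q = 1/(-37) = -1/37 ≈ -0.027027)
Z = -31 (Z = -4 + (-3)³ = -4 - 27 = -31)
t = -5 (t = 4*0² - 5 = 4*0 - 5 = 0 - 5 = -5)
(Q*t)*Z = -1/37*(-5)*(-31) = (5/37)*(-31) = -155/37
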